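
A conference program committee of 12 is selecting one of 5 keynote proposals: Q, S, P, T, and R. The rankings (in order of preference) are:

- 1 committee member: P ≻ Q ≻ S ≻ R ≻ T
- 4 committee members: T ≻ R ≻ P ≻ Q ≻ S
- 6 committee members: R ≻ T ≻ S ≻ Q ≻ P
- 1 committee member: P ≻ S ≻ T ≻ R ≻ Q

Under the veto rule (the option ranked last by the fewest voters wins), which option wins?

Last-place votes: Q 1, S 4, P 6, T 1, R 0.
R is ranked last by the fewest voters, so R wins.

R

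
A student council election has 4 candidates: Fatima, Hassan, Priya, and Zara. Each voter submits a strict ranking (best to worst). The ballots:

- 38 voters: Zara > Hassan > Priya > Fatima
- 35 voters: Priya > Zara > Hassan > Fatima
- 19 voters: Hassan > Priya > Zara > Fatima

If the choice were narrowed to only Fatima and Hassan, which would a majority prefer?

Voters preferring Fatima to Hassan: 0; preferring Hassan to Fatima: 92.
Hassan wins the head-to-head.

Hassan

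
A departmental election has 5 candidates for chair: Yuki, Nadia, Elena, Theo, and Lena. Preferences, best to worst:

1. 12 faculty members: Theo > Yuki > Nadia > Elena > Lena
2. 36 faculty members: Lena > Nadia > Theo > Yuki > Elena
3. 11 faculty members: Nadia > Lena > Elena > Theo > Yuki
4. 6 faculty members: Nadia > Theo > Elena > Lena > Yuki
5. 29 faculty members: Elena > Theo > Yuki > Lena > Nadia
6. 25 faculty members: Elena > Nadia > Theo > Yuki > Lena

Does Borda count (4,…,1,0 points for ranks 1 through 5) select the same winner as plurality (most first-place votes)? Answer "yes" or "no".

Borda — scores: Yuki 155, Nadia 275, Elena 262, Theo 286, Lena 212. Winner: Theo.
Plurality — first-place votes: Yuki 0, Nadia 17, Elena 54, Theo 12, Lena 36. Winner: Elena.
The two methods disagree.

no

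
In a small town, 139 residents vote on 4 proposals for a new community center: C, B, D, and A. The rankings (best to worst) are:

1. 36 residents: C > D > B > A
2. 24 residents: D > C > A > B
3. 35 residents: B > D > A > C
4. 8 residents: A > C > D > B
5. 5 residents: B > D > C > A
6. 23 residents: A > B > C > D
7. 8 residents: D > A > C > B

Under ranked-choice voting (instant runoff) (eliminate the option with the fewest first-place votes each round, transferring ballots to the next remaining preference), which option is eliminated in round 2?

Round 1: C 36, B 40, D 32, A 31. Eliminate A.
Round 2: C 44, B 63, D 32. Eliminate D.

D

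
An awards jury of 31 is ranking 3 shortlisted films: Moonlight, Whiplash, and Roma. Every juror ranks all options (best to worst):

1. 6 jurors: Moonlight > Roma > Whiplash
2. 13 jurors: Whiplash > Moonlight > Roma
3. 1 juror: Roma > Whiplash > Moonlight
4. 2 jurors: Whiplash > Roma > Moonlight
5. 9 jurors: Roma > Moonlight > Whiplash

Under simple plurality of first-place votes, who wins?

First-place votes: Moonlight 6, Whiplash 15, Roma 10.
Whiplash has the most first-place votes.

Whiplash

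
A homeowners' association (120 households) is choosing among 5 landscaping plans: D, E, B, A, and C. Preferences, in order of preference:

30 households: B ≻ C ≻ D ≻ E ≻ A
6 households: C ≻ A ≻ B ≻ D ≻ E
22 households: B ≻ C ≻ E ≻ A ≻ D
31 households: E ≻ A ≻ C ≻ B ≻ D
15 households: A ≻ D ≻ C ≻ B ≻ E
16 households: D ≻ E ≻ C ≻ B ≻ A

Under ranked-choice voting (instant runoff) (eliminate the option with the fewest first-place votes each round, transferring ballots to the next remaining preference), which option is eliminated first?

C

Round 1: D 16, E 31, B 52, A 15, C 6. Eliminate C.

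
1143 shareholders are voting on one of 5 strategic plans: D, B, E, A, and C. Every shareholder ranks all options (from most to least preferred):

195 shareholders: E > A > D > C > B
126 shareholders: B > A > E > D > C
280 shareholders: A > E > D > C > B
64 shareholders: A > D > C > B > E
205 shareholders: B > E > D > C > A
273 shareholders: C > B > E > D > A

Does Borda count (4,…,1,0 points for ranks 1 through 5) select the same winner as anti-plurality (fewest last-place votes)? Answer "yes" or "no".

Borda — scores: D 1951, B 2207, E 3033, A 2339, C 1900. Winner: E.
Anti-plurality — last-place votes: D 0, B 475, E 64, A 478, C 126. Winner: D.
The two methods disagree.

no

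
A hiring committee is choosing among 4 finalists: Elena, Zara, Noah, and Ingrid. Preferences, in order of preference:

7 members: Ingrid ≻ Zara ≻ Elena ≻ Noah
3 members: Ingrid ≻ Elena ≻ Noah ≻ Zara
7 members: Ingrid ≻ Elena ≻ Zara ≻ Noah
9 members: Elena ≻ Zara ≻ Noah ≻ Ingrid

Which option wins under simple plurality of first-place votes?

First-place votes: Elena 9, Zara 0, Noah 0, Ingrid 17.
Ingrid has the most first-place votes.

Ingrid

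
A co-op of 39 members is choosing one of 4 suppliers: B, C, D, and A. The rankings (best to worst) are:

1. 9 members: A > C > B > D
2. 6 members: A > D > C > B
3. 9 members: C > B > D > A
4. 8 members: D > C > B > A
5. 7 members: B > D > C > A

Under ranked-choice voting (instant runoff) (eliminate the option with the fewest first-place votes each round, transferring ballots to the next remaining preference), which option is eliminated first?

Round 1: B 7, C 9, D 8, A 15. Eliminate B.

B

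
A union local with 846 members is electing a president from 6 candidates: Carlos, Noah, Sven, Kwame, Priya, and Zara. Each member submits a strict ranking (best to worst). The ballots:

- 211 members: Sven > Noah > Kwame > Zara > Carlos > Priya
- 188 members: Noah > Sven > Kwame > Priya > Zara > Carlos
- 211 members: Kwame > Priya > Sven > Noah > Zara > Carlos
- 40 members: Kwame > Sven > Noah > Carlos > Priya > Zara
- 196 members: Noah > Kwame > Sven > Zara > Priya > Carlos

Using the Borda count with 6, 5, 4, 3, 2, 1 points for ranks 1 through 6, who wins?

Noah

Carlos: 211·2 + 188·1 + 211·1 + 40·3 + 196·1 = 1137
Noah: 211·5 + 188·6 + 211·3 + 40·4 + 196·6 = 4152
Sven: 211·6 + 188·5 + 211·4 + 40·5 + 196·4 = 4034
Kwame: 211·4 + 188·4 + 211·6 + 40·6 + 196·5 = 4082
Priya: 211·1 + 188·3 + 211·5 + 40·2 + 196·2 = 2302
Zara: 211·3 + 188·2 + 211·2 + 40·1 + 196·3 = 2059
Noah has the highest Borda score (4152).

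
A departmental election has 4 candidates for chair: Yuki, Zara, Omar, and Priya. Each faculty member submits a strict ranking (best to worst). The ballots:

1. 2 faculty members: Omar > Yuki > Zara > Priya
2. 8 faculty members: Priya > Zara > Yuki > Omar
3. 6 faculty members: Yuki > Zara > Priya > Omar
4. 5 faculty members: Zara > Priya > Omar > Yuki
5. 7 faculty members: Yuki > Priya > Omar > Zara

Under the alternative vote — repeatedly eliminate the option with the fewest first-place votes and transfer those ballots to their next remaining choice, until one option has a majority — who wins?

Yuki

Round 1: Yuki 13, Zara 5, Omar 2, Priya 8. Eliminate Omar.
Round 2: Yuki 15, Zara 5, Priya 8. Yuki has a majority.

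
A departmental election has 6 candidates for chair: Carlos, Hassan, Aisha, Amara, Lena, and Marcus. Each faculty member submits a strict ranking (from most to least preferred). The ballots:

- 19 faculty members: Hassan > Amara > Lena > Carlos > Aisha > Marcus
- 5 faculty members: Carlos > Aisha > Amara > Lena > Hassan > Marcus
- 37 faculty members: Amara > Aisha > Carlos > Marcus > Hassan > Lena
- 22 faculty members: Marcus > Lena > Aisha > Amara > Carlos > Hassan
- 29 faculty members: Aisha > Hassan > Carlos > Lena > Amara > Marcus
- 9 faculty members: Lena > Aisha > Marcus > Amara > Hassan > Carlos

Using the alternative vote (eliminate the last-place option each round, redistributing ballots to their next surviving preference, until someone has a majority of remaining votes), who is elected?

Aisha

Round 1: Carlos 5, Hassan 19, Aisha 29, Amara 37, Lena 9, Marcus 22. Eliminate Carlos.
Round 2: Hassan 19, Aisha 34, Amara 37, Lena 9, Marcus 22. Eliminate Lena.
Round 3: Hassan 19, Aisha 43, Amara 37, Marcus 22. Eliminate Hassan.
Round 4: Aisha 43, Amara 56, Marcus 22. Eliminate Marcus.
Round 5: Aisha 65, Amara 56. Aisha has a majority.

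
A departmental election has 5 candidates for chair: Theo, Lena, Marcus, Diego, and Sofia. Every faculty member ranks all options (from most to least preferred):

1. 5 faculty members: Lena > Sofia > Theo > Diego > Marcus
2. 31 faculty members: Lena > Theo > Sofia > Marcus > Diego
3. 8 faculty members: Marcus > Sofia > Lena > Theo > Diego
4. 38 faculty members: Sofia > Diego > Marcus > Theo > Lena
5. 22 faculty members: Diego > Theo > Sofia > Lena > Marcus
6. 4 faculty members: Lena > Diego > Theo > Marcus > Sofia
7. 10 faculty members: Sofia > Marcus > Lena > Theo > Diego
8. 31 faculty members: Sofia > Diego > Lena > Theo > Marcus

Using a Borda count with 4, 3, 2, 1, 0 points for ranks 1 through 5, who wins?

Theo: 5·2 + 31·3 + 8·1 + 38·1 + 22·3 + 4·2 + 10·1 + 31·1 = 264
Lena: 5·4 + 31·4 + 8·2 + 38·0 + 22·1 + 4·4 + 10·2 + 31·2 = 280
Marcus: 5·0 + 31·1 + 8·4 + 38·2 + 22·0 + 4·1 + 10·3 + 31·0 = 173
Diego: 5·1 + 31·0 + 8·0 + 38·3 + 22·4 + 4·3 + 10·0 + 31·3 = 312
Sofia: 5·3 + 31·2 + 8·3 + 38·4 + 22·2 + 4·0 + 10·4 + 31·4 = 461
Sofia has the highest Borda score (461).

Sofia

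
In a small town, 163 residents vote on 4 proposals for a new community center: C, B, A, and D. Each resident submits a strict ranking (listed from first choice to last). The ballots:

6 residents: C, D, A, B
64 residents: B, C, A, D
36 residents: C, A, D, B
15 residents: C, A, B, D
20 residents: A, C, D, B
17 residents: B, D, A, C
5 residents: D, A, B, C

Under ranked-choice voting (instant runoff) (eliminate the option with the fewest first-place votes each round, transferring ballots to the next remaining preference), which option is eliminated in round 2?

A

Round 1: C 57, B 81, A 20, D 5. Eliminate D.
Round 2: C 57, B 81, A 25. Eliminate A.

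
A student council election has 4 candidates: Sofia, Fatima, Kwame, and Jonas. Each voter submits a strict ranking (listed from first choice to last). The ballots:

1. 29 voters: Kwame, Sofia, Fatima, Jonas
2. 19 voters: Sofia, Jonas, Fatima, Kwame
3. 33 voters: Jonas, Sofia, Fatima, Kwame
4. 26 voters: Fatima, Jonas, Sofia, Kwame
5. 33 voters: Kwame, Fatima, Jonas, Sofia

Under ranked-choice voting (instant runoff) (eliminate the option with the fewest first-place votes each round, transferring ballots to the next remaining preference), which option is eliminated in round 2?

Round 1: Sofia 19, Fatima 26, Kwame 62, Jonas 33. Eliminate Sofia.
Round 2: Fatima 26, Kwame 62, Jonas 52. Eliminate Fatima.

Fatima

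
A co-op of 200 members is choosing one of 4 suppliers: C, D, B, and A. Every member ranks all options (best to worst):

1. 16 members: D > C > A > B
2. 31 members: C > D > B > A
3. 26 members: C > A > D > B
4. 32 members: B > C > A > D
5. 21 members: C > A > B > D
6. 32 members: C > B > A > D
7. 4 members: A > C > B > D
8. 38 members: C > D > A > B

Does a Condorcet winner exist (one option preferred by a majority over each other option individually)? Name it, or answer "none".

C vs D: 184–16 for C.
C vs B: 168–32 for C.
C vs A: 196–4 for C.
C beats every other option head-to-head.

C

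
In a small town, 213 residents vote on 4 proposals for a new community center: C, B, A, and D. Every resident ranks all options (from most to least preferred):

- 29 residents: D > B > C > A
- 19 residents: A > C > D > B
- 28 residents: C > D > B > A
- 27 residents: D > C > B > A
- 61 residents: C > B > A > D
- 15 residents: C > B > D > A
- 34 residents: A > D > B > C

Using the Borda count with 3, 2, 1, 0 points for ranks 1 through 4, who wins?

C: 29·1 + 19·2 + 28·3 + 27·2 + 61·3 + 15·3 + 34·0 = 433
B: 29·2 + 19·0 + 28·1 + 27·1 + 61·2 + 15·2 + 34·1 = 299
A: 29·0 + 19·3 + 28·0 + 27·0 + 61·1 + 15·0 + 34·3 = 220
D: 29·3 + 19·1 + 28·2 + 27·3 + 61·0 + 15·1 + 34·2 = 326
C has the highest Borda score (433).

C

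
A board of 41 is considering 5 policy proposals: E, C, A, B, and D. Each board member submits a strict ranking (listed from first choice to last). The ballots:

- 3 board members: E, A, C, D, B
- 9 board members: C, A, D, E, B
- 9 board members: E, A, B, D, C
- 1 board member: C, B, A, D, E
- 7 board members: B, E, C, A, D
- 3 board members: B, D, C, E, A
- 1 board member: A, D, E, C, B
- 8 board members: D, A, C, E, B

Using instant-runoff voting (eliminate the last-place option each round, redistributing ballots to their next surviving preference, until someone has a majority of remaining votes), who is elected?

C

Round 1: E 12, C 10, A 1, B 10, D 8. Eliminate A.
Round 2: E 12, C 10, B 10, D 9. Eliminate D.
Round 3: E 13, C 18, B 10. Eliminate B.
Round 4: E 20, C 21. C has a majority.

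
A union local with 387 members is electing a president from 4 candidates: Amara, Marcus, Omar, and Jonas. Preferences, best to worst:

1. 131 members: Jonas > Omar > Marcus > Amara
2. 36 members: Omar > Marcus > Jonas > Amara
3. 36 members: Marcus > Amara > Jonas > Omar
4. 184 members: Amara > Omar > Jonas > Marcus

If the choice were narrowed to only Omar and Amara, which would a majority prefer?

Amara

Voters preferring Omar to Amara: 167; preferring Amara to Omar: 220.
Amara wins the head-to-head.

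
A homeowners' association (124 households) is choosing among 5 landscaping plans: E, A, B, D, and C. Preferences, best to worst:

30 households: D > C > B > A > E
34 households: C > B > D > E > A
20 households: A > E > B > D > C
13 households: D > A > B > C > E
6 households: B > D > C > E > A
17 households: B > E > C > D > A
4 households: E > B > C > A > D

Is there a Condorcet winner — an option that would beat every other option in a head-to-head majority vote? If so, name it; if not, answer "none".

Checking pairwise contests:
A beats E 63–61.
B beats A 91–33.
C beats B 64–60.
B beats D 81–43.
D beats C 69–55.
Every option loses at least one head-to-head, so there is no Condorcet winner.

none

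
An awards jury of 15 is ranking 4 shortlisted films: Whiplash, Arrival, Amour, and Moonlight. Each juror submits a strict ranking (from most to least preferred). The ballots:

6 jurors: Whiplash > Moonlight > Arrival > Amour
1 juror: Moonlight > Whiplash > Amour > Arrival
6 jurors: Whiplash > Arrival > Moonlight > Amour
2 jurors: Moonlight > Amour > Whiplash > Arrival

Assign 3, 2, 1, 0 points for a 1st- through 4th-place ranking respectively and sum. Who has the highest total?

Whiplash: 6·3 + 1·2 + 6·3 + 2·1 = 40
Arrival: 6·1 + 1·0 + 6·2 + 2·0 = 18
Amour: 6·0 + 1·1 + 6·0 + 2·2 = 5
Moonlight: 6·2 + 1·3 + 6·1 + 2·3 = 27
Whiplash has the highest Borda score (40).

Whiplash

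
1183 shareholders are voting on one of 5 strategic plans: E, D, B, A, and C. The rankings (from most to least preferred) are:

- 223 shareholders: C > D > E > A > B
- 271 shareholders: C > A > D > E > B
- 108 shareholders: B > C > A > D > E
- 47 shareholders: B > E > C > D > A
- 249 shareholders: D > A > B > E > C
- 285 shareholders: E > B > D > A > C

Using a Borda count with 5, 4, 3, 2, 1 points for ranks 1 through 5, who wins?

D

E: 223·3 + 271·2 + 108·1 + 47·4 + 249·2 + 285·5 = 3430
D: 223·4 + 271·3 + 108·2 + 47·2 + 249·5 + 285·3 = 4115
B: 223·1 + 271·1 + 108·5 + 47·5 + 249·3 + 285·4 = 3156
A: 223·2 + 271·4 + 108·3 + 47·1 + 249·4 + 285·2 = 3467
C: 223·5 + 271·5 + 108·4 + 47·3 + 249·1 + 285·1 = 3577
D has the highest Borda score (4115).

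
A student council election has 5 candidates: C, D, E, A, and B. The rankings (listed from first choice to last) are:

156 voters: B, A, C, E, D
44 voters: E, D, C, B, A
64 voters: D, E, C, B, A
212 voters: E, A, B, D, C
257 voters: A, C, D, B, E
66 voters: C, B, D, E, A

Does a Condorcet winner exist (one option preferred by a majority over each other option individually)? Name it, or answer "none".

A

A vs C: 625–174 for A.
A vs D: 625–174 for A.
A vs E: 413–386 for A.
A vs B: 469–330 for A.
A beats every other option head-to-head.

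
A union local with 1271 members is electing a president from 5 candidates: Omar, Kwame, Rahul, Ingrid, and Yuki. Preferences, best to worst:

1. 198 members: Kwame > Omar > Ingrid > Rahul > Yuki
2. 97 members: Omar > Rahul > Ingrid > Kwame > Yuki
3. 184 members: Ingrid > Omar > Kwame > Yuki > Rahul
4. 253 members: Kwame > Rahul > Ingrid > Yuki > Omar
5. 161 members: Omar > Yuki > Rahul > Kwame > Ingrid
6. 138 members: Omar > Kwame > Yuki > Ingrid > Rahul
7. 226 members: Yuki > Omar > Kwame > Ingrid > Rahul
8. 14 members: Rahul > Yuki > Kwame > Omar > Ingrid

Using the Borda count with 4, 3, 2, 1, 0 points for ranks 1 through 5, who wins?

Omar: 198·3 + 97·4 + 184·3 + 253·0 + 161·4 + 138·4 + 226·3 + 14·1 = 3422
Kwame: 198·4 + 97·1 + 184·2 + 253·4 + 161·1 + 138·3 + 226·2 + 14·2 = 3324
Rahul: 198·1 + 97·3 + 184·0 + 253·3 + 161·2 + 138·0 + 226·0 + 14·4 = 1626
Ingrid: 198·2 + 97·2 + 184·4 + 253·2 + 161·0 + 138·1 + 226·1 + 14·0 = 2196
Yuki: 198·0 + 97·0 + 184·1 + 253·1 + 161·3 + 138·2 + 226·4 + 14·3 = 2142
Omar has the highest Borda score (3422).

Omar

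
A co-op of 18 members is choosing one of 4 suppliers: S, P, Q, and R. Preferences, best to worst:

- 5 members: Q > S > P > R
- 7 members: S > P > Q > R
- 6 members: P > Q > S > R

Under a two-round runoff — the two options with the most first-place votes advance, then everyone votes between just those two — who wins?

Round 1 first-place votes: S 7, P 6, Q 5, R 0.
S and P advance.
Runoff: S is preferred to P by 12 voters; P by 6.
S wins the runoff.

S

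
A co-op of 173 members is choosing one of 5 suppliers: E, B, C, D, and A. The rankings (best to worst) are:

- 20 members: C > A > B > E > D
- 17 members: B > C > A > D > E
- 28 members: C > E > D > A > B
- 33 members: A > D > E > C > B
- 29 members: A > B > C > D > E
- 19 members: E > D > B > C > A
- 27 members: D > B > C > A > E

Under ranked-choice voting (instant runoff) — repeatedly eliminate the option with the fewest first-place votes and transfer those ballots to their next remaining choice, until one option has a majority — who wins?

C

Round 1: E 19, B 17, C 48, D 27, A 62. Eliminate B.
Round 2: E 19, C 65, D 27, A 62. Eliminate E.
Round 3: C 65, D 46, A 62. Eliminate D.
Round 4: C 111, A 62. C has a majority.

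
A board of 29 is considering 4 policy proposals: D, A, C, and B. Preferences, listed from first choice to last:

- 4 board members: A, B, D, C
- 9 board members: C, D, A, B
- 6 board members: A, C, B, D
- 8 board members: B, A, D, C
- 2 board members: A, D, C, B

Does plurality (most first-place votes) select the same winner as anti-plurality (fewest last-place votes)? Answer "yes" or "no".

yes

Plurality — first-place votes: D 0, A 12, C 9, B 8. Winner: A.
Anti-plurality — last-place votes: D 6, A 0, C 12, B 11. Winner: A.
The two methods agree.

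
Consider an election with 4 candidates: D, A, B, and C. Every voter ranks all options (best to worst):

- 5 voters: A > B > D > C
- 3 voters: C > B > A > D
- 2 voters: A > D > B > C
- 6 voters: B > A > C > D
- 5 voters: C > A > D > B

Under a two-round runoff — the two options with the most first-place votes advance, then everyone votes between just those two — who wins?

A

Round 1 first-place votes: D 0, A 7, B 6, C 8.
C and A advance.
Runoff: C is preferred to A by 8 voters; A by 13.
A wins the runoff.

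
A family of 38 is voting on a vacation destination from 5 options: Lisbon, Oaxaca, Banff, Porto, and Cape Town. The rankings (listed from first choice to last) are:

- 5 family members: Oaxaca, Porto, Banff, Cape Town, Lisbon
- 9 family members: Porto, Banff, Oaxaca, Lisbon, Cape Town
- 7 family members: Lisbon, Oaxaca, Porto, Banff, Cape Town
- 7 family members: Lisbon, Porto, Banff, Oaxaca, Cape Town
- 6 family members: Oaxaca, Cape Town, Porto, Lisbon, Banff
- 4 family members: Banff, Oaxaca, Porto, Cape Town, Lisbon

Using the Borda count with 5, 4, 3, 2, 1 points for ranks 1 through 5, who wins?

Lisbon: 5·1 + 9·2 + 7·5 + 7·5 + 6·2 + 4·1 = 109
Oaxaca: 5·5 + 9·3 + 7·4 + 7·2 + 6·5 + 4·4 = 140
Banff: 5·3 + 9·4 + 7·2 + 7·3 + 6·1 + 4·5 = 112
Porto: 5·4 + 9·5 + 7·3 + 7·4 + 6·3 + 4·3 = 144
Cape Town: 5·2 + 9·1 + 7·1 + 7·1 + 6·4 + 4·2 = 65
Porto has the highest Borda score (144).

Porto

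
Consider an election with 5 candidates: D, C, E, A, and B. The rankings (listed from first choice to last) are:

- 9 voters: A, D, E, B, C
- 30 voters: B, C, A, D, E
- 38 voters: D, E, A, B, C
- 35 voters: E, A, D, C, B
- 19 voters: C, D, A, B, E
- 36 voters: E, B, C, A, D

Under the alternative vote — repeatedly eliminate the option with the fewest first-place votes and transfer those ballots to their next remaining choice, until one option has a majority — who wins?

Round 1: D 38, C 19, E 71, A 9, B 30. Eliminate A.
Round 2: D 47, C 19, E 71, B 30. Eliminate C.
Round 3: D 66, E 71, B 30. Eliminate B.
Round 4: D 96, E 71. D has a majority.

D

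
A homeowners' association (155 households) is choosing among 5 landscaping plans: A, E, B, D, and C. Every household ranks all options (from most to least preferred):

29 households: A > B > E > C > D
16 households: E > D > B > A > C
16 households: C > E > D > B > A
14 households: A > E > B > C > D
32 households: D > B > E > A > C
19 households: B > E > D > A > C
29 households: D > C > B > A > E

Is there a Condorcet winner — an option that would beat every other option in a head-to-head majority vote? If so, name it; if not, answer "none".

Checking pairwise contests:
E beats A 83–72.
B beats E 109–46.
D beats B 93–62.
E beats D 94–61.
A beats C 110–45.
Every option loses at least one head-to-head, so there is no Condorcet winner.

none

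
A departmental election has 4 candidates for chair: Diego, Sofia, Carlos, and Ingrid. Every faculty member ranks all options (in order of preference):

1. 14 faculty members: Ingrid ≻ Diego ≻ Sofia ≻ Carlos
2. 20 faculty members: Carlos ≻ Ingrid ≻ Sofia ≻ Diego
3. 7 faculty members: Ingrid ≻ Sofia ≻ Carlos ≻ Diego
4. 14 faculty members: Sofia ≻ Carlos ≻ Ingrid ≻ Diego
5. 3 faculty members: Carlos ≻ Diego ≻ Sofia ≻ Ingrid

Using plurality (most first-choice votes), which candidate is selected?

Carlos

First-place votes: Diego 0, Sofia 14, Carlos 23, Ingrid 21.
Carlos has the most first-place votes.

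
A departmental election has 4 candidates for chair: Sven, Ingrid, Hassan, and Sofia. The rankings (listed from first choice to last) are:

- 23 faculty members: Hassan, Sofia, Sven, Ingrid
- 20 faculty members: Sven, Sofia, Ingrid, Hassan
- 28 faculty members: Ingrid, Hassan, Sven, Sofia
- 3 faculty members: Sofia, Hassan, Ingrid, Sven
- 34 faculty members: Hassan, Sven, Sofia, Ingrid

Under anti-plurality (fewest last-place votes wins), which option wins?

Last-place votes: Sven 3, Ingrid 57, Hassan 20, Sofia 28.
Sven is ranked last by the fewest voters, so Sven wins.

Sven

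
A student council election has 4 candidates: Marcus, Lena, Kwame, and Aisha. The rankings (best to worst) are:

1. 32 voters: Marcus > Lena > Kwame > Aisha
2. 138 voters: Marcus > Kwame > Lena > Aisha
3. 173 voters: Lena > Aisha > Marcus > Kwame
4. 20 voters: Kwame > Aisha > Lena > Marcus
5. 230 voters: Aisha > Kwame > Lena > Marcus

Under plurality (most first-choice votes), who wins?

Aisha

First-place votes: Marcus 170, Lena 173, Kwame 20, Aisha 230.
Aisha has the most first-place votes.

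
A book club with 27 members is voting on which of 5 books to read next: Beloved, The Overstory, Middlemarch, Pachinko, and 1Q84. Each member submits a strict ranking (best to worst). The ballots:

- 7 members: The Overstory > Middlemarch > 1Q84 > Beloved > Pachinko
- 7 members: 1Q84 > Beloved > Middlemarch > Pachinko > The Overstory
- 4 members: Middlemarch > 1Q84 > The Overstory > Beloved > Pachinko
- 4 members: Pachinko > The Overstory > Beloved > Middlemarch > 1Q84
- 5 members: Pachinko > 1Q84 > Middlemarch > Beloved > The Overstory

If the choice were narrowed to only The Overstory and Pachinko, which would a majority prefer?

Voters preferring The Overstory to Pachinko: 11; preferring Pachinko to The Overstory: 16.
Pachinko wins the head-to-head.

Pachinko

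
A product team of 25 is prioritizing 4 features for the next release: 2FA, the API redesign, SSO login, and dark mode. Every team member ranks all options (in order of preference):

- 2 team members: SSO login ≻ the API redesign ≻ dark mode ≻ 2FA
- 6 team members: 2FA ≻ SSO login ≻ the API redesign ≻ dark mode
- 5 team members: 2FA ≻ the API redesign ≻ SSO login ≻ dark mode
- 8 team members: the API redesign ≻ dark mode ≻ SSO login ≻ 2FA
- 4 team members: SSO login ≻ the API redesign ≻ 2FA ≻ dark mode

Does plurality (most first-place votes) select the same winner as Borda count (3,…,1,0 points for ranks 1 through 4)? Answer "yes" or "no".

Plurality — first-place votes: 2FA 11, the API redesign 8, SSO login 6, dark mode 0. Winner: 2FA.
Borda — scores: 2FA 37, the API redesign 52, SSO login 43, dark mode 18. Winner: the API redesign.
The two methods disagree.

no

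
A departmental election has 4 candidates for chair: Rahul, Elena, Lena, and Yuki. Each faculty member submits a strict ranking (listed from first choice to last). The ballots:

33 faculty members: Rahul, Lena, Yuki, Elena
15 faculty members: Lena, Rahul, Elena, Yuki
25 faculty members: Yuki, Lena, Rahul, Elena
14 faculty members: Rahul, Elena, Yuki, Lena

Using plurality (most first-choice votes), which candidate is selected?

First-place votes: Rahul 47, Elena 0, Lena 15, Yuki 25.
Rahul has the most first-place votes.

Rahul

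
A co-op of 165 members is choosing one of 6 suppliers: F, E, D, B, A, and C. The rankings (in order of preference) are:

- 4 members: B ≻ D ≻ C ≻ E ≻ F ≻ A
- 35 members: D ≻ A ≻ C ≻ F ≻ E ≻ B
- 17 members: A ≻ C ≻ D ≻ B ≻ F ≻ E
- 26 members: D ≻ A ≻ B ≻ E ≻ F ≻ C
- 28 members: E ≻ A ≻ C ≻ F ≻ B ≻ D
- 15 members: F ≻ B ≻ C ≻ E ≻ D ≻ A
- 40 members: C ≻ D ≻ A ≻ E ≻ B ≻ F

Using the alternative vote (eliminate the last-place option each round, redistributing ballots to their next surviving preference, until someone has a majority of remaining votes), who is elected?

Round 1: F 15, E 28, D 61, B 4, A 17, C 40. Eliminate B.
Round 2: F 15, E 28, D 65, A 17, C 40. Eliminate F.
Round 3: E 28, D 65, A 17, C 55. Eliminate A.
Round 4: E 28, D 65, C 72. Eliminate E.
Round 5: D 65, C 100. C has a majority.

C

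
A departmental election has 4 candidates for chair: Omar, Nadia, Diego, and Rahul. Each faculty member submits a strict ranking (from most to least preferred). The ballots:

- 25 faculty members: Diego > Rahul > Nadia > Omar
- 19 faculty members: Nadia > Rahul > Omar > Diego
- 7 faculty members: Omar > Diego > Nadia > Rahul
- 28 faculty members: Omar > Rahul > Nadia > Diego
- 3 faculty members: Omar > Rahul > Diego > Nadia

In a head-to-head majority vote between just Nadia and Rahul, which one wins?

Voters preferring Nadia to Rahul: 26; preferring Rahul to Nadia: 56.
Rahul wins the head-to-head.

Rahul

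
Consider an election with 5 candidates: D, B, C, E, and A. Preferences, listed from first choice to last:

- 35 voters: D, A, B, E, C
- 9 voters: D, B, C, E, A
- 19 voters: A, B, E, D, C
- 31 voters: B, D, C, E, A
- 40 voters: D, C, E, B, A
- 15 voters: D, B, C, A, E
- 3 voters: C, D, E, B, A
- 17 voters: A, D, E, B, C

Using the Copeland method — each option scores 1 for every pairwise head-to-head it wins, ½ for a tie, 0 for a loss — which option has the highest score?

D: beats B, C, E, and A → score 4.
B: beats C, E, and A; loses to D → score 3.
C: beats E and A; loses to D and B → score 2.
E: loses to D, B, C, and A → score 0.
A: beats E; loses to D, B, and C → score 1.
D has the best pairwise record.

D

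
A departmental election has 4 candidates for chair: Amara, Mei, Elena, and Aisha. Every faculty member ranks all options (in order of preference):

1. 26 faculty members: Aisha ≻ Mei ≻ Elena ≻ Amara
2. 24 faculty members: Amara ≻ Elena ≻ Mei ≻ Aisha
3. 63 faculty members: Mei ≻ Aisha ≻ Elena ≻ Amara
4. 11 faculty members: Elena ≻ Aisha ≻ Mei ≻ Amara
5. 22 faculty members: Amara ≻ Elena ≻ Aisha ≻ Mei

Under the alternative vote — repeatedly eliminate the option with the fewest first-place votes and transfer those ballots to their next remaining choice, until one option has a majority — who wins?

Round 1: Amara 46, Mei 63, Elena 11, Aisha 26. Eliminate Elena.
Round 2: Amara 46, Mei 63, Aisha 37. Eliminate Aisha.
Round 3: Amara 46, Mei 100. Mei has a majority.

Mei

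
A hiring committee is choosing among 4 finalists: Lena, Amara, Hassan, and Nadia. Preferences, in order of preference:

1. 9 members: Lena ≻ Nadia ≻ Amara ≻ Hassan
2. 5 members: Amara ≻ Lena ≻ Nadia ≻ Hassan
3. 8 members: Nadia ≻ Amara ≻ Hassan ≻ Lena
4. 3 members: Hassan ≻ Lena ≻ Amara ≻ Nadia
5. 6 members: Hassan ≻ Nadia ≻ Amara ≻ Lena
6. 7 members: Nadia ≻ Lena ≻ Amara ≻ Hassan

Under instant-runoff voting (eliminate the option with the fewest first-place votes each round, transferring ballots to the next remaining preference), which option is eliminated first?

Amara

Round 1: Lena 9, Amara 5, Hassan 9, Nadia 15. Eliminate Amara.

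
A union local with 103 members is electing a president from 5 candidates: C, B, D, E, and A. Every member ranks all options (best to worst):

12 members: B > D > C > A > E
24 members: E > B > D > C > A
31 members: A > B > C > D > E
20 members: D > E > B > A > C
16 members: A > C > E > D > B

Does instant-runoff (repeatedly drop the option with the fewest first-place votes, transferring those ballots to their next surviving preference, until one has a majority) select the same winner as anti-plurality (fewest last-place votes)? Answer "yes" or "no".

Instant-runoff — R1 C 0, B 12, D 20, E 24, A 47 (C out); R2 B 12, D 20, E 24, A 47 (B out); R3 D 32, E 24, A 47 (E out); R4 D 56, A 47 (D winner). Winner: D.
Anti-plurality — last-place votes: C 20, B 16, D 0, E 43, A 24. Winner: D.
The two methods agree.

yes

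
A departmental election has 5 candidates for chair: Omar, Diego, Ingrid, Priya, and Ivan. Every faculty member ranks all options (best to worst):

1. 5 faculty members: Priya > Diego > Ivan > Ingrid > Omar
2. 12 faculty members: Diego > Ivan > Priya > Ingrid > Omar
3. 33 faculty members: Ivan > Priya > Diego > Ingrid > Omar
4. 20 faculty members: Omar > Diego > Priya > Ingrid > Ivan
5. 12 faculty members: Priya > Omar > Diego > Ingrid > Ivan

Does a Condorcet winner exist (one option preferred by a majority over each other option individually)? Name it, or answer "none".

Checking pairwise contests:
Diego beats Omar 50–32.
Priya beats Diego 50–32.
Diego beats Ingrid 82–0.
Ivan beats Priya 45–37.
Diego beats Ivan 49–33.
Every option loses at least one head-to-head, so there is no Condorcet winner.

none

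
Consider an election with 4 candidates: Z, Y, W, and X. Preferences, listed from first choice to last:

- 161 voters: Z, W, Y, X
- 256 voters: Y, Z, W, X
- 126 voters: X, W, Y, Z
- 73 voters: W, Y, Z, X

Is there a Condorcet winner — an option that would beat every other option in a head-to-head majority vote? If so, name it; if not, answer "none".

none

Checking pairwise contests:
Y beats Z 455–161.
W beats Y 360–256.
Z beats W 417–199.
Z beats X 490–126.
Every option loses at least one head-to-head, so there is no Condorcet winner.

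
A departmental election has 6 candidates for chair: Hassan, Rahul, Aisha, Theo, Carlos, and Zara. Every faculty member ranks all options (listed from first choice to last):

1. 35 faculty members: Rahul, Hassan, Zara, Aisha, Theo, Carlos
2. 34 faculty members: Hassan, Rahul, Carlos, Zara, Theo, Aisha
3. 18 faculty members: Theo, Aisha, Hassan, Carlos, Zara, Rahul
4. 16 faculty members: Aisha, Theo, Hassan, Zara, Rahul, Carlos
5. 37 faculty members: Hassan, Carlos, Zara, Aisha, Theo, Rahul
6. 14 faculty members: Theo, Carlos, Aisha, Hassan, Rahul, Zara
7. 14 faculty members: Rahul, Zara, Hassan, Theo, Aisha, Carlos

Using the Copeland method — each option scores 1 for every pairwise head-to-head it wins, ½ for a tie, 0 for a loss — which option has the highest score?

Hassan: beats Rahul, Aisha, Theo, Carlos, and Zara → score 5.
Rahul: beats Carlos and Zara; loses to Hassan, Aisha, and Theo → score 2.
Aisha: beats Rahul and Theo; loses to Hassan, Carlos, and Zara → score 2.
Theo: beats Rahul and Carlos; loses to Hassan, Aisha, and Zara → score 2.
Carlos: beats Aisha and Zara; loses to Hassan, Rahul, and Theo → score 2.
Zara: beats Aisha and Theo; loses to Hassan, Rahul, and Carlos → score 2.
Hassan has the best pairwise record.

Hassan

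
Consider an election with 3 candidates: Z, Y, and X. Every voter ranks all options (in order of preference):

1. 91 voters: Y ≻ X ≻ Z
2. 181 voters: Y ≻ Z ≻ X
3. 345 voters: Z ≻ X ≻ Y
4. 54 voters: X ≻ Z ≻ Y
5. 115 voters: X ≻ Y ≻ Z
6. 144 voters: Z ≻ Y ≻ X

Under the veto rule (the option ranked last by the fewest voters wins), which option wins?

Z

Last-place votes: Z 206, Y 399, X 325.
Z is ranked last by the fewest voters, so Z wins.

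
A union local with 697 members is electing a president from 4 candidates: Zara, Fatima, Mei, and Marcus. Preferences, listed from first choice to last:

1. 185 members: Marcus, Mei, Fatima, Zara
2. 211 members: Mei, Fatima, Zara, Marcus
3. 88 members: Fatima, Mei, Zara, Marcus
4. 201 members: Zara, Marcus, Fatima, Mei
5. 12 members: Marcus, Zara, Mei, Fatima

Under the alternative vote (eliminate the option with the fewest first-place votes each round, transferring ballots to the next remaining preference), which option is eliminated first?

Round 1: Zara 201, Fatima 88, Mei 211, Marcus 197. Eliminate Fatima.

Fatima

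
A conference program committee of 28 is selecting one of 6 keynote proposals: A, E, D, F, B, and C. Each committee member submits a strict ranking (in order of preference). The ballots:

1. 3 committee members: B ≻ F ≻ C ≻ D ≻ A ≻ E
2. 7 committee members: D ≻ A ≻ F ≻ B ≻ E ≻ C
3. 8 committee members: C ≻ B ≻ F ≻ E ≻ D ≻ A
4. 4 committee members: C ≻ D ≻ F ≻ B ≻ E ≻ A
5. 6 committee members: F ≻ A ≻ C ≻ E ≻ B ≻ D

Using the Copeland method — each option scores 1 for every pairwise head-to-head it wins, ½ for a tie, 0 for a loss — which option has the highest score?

A: beats E; loses to D, F, B, and C → score 1.
E: ties D; loses to A, F, B, and C → score 0.5.
D: beats A; ties E; loses to F, B, and C → score 1.5.
F: beats A, E, D, B, and C → score 5.
B: beats A, E, and D; loses to F and C → score 3.
C: beats A, E, D, and B; loses to F → score 4.
F has the best pairwise record.

F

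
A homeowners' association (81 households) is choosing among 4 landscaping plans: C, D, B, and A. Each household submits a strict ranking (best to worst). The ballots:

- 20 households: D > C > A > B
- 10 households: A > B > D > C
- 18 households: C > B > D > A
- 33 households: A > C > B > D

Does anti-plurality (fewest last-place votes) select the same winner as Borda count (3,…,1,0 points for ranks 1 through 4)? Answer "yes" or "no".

Anti-plurality — last-place votes: C 10, D 33, B 20, A 18. Winner: C.
Borda — scores: C 160, D 88, B 89, A 149. Winner: C.
The two methods agree.

yes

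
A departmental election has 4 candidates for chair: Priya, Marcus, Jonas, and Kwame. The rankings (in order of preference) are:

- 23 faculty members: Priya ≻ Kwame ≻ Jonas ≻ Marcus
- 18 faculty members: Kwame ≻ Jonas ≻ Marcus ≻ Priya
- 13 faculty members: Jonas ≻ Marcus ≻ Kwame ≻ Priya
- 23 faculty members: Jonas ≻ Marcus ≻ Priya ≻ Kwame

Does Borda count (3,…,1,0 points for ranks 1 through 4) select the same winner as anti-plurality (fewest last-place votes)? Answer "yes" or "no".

Borda — scores: Priya 92, Marcus 90, Jonas 167, Kwame 113. Winner: Jonas.
Anti-plurality — last-place votes: Priya 31, Marcus 23, Jonas 0, Kwame 23. Winner: Jonas.
The two methods agree.

yes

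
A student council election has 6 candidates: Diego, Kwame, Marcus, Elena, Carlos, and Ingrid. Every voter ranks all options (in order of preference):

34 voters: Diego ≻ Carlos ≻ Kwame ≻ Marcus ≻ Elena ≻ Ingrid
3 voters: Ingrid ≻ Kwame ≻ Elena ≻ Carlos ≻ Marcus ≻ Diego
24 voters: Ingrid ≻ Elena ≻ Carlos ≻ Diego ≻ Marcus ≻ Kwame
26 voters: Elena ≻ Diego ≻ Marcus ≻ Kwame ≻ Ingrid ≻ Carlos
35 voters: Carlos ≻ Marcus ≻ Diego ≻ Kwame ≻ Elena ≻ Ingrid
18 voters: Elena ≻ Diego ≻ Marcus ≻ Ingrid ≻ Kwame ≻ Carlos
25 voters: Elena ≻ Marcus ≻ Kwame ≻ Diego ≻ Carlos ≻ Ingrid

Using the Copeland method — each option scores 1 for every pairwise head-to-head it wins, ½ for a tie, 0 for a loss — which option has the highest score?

Diego: beats Kwame, Marcus, Carlos, and Ingrid; loses to Elena → score 4.
Kwame: beats Ingrid; loses to Diego, Marcus, Elena, and Carlos → score 1.
Marcus: beats Kwame and Ingrid; loses to Diego, Elena, and Carlos → score 2.
Elena: beats Diego, Kwame, Marcus, Carlos, and Ingrid → score 5.
Carlos: beats Kwame, Marcus, and Ingrid; loses to Diego and Elena → score 3.
Ingrid: loses to Diego, Kwame, Marcus, Elena, and Carlos → score 0.
Elena has the best pairwise record.

Elena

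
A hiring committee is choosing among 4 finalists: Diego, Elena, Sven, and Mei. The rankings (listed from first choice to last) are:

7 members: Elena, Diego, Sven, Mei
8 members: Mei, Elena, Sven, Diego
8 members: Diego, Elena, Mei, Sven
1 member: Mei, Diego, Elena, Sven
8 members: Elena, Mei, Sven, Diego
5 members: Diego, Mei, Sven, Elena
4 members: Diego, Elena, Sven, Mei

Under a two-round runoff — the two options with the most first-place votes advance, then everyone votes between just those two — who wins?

Elena

Round 1 first-place votes: Diego 17, Elena 15, Sven 0, Mei 9.
Diego and Elena advance.
Runoff: Diego is preferred to Elena by 18 voters; Elena by 23.
Elena wins the runoff.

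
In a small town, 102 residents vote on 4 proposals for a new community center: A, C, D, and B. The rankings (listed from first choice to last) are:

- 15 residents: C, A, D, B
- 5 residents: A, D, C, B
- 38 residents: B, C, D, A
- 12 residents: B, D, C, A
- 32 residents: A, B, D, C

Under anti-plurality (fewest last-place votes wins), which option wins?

D

Last-place votes: A 50, C 32, D 0, B 20.
D is ranked last by the fewest voters, so D wins.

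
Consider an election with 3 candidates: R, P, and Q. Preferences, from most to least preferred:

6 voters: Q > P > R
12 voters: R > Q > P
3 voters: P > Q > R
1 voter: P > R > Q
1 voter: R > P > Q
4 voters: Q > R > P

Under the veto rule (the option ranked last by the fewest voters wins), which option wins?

Q

Last-place votes: R 9, P 16, Q 2.
Q is ranked last by the fewest voters, so Q wins.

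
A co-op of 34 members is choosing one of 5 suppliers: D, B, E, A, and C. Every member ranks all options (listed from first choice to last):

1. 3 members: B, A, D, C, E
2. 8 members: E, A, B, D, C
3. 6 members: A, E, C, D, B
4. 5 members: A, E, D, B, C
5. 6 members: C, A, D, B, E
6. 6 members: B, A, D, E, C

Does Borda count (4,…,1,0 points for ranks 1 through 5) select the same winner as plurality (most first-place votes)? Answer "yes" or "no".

Borda — scores: D 54, B 63, E 71, A 113, C 39. Winner: A.
Plurality — first-place votes: D 0, B 9, E 8, A 11, C 6. Winner: A.
The two methods agree.

yes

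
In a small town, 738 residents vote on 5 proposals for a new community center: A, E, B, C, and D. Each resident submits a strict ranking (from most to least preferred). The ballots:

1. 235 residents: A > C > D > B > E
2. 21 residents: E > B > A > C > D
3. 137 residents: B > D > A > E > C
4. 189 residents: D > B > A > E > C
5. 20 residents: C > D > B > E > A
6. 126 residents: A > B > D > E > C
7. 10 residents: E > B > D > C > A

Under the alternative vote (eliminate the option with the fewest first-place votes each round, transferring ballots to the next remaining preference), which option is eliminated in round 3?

B

Round 1: A 361, E 31, B 137, C 20, D 189. Eliminate C.
Round 2: A 361, E 31, B 137, D 209. Eliminate E.
Round 3: A 361, B 168, D 209. Eliminate B.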